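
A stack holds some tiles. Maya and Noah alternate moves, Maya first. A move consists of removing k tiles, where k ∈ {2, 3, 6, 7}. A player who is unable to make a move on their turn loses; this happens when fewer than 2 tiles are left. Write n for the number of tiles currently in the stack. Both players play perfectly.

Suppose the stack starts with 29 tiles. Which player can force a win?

Maya wins.

Label each position W (a win for the player to move) or L (a loss). A position with no legal move is L; any other position is W exactly when some move reaches an L, and L when every move reaches a W.
n=0: no move → L
n=1: no move → L
n=2: reaches L-position 0 → W
n=3: reaches L-position 1 → W
n=4: reaches L-position 1 → W
n=5: only reaches 3(W), 2(W), all W → L
n=6: reaches L-position 0 → W
n=7: reaches L-position 5 → W
n=8: reaches L-position 5 → W
n=9: only reaches 7(W), 6(W), 3(W), 2(W), all W → L
n=10: only reaches 8(W), 7(W), 4(W), 3(W), all W → L
n=11: reaches L-position 9 → W
n=12: reaches L-position 10 → W
n=13: reaches L-position 10 → W
n=14: only reaches 12(W), 11(W), 8(W), 7(W), all W → L
n=15: reaches L-position 9 → W
n=16: reaches L-position 14 → W
n=17: reaches L-position 14 → W
n=18: only reaches 16(W), 15(W), 12(W), 11(W), all W → L
n=19: only reaches 17(W), 16(W), 13(W), 12(W), all W → L
n=20: reaches L-position 18 → W
n=21: reaches L-position 19 → W
n=22: reaches L-position 19 → W
n=23: only reaches 21(W), 20(W), 17(W), 16(W), all W → L
n=24: reaches L-position 18 → W
n=25: reaches L-position 23 → W
n=26: reaches L-position 23 → W
n=27: only reaches 25(W), 24(W), 21(W), 20(W), all W → L
n=28: only reaches 26(W), 25(W), 22(W), 21(W), all W → L
n=29: reaches L-position 27 → W
The starting position 29 is W: Maya should remove 2, leaving 27, handing over an L position.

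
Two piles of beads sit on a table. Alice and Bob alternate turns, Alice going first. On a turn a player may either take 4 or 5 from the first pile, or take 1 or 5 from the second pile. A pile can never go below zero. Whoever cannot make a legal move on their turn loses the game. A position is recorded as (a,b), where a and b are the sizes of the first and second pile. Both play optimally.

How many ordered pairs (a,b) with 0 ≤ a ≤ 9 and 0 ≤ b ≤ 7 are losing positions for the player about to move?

36

Compute win/loss labels from the base case upward. A position with no move is L. Any other position is W if it can reach an L in one move, else L.
Every move lowers a or b (never raises either), so fill the grid row by row in increasing a, and left to right within a row: each cell's successors are then already labelled.
      b=0  b=1  b=2  b=3  b=4  b=5  b=6  b=7
a=0:    L    W    L    W    L    W    L    W
a=1:    L    W    L    W    L    W    L    W
a=2:    L    W    L    W    L    W    L    W
a=3:    L    W    L    W    L    W    L    W
a=4:    W    L    W    L    W    L    W    L
a=5:    W    L    W    L    W    L    W    L
a=6:    W    L    W    L    W    L    W    L
a=7:    W    L    W    L    W    L    W    L
a=8:    W    W    W    W    W    W    W    W
a=9:    L    W    L    W    L    W    L    W
Cells with no legal move (terminal, hence L): (0,0), (1,0), (2,0), (3,0).
The remaining L cells, each justified by listing all of its moves:
(0,2): the only move is to (0,1)(W), a W ⇒ L
(0,4): the only move is to (0,3)(W), a W ⇒ L
(0,6): moves to (0,5)(W), (0,1)(W); every one is W ⇒ L
(1,2): the only move is to (1,1)(W), a W ⇒ L
(1,4): the only move is to (1,3)(W), a W ⇒ L
(1,6): moves to (1,5)(W), (1,1)(W); every one is W ⇒ L
(2,2): the only move is to (2,1)(W), a W ⇒ L
(2,4): the only move is to (2,3)(W), a W ⇒ L
(2,6): moves to (2,5)(W), (2,1)(W); every one is W ⇒ L
(3,2): the only move is to (3,1)(W), a W ⇒ L
(3,4): the only move is to (3,3)(W), a W ⇒ L
(3,6): moves to (3,5)(W), (3,1)(W); every one is W ⇒ L
(4,1): moves to (0,1)(W), (4,0)(W); every one is W ⇒ L
(4,3): moves to (0,3)(W), (4,2)(W); every one is W ⇒ L
(4,5): moves to (0,5)(W), (4,4)(W), (4,0)(W); every one is W ⇒ L
(4,7): moves to (0,7)(W), (4,6)(W), (4,2)(W); every one is W ⇒ L
(5,1): moves to (1,1)(W), (0,1)(W), (5,0)(W); every one is W ⇒ L
(5,3): moves to (1,3)(W), (0,3)(W), (5,2)(W); every one is W ⇒ L
(5,5): moves to (1,5)(W), (0,5)(W), (5,4)(W), (5,0)(W); every one is W ⇒ L
(5,7): moves to (1,7)(W), (0,7)(W), (5,6)(W), (5,2)(W); every one is W ⇒ L
(6,1): moves to (2,1)(W), (1,1)(W), (6,0)(W); every one is W ⇒ L
(6,3): moves to (2,3)(W), (1,3)(W), (6,2)(W); every one is W ⇒ L
(6,5): moves to (2,5)(W), (1,5)(W), (6,4)(W), (6,0)(W); every one is W ⇒ L
(6,7): moves to (2,7)(W), (1,7)(W), (6,6)(W), (6,2)(W); every one is W ⇒ L
(7,1): moves to (3,1)(W), (2,1)(W), (7,0)(W); every one is W ⇒ L
(7,3): moves to (3,3)(W), (2,3)(W), (7,2)(W); every one is W ⇒ L
(7,5): moves to (3,5)(W), (2,5)(W), (7,4)(W), (7,0)(W); every one is W ⇒ L
(7,7): moves to (3,7)(W), (2,7)(W), (7,6)(W), (7,2)(W); every one is W ⇒ L
(9,0): moves to (5,0)(W), (4,0)(W); every one is W ⇒ L
(9,2): moves to (5,2)(W), (4,2)(W), (9,1)(W); every one is W ⇒ L
(9,4): moves to (5,4)(W), (4,4)(W), (9,3)(W); every one is W ⇒ L
(9,6): moves to (5,6)(W), (4,6)(W), (9,5)(W), (9,1)(W); every one is W ⇒ L
Every other cell has at least one move into one of the L cells above, so it is W.
L cells per row: a=0: 4, a=1: 4, a=2: 4, a=3: 4, a=4: 4, a=5: 4, a=6: 4, a=7: 4, a=8: 0, a=9: 4; total 36.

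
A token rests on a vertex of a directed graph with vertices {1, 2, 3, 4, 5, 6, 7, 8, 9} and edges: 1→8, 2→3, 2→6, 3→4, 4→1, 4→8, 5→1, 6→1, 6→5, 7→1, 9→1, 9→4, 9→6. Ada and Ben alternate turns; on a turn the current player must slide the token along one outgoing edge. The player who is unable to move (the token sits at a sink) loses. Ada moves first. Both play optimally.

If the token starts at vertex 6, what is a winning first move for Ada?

Work bottom-up. With no move the player to move loses. Otherwise the position is W if at least one move leads to an L position for the opponent, and L if every move leads to a W.
Every edge goes from a vertex to one that appears earlier in the order 8, 1, 5, 4, 6, 9, 3, 2, 7, so processing vertices in that order labels each vertex after all of its successors.
8: no outgoing edge → L
1: reaches L-position 8 → W
5: only reaches 1(W), which is W → L
4: reaches L-position 8 → W
6: reaches L-position 5 → W
9: only reaches 6(W), 4(W), 1(W), all W → L
3: only reaches 4(W), which is W → L
2: reaches L-position 3 → W
7: only reaches 1(W), which is W → L
From 6, the L positions reachable in one move are: 5.

Move to 5.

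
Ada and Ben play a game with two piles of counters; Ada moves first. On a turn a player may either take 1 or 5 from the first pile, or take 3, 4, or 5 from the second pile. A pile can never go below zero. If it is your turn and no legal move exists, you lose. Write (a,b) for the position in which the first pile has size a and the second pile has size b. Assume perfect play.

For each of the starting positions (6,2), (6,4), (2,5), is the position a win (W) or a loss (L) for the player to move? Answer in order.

(6,2): L, (6,4): W, (2,5): W

Build the W/L table. Terminal = L. A non-terminal position is W if it has a move to some L; otherwise it is L.
No move ever increases a pile, so every position that can arise here has a ≤ 6 and b ≤ 5; it is enough to label the cells with 0 ≤ a ≤ 6 and 0 ≤ b ≤ 5.
Every move lowers a or b (never raises either), so fill the grid row by row in increasing a, and left to right within a row: each cell's successors are then already labelled.
      b=0  b=1  b=2  b=3  b=4  b=5
a=0:    L    L    L    W    W    W
a=1:    W    W    W    L    L    L
a=2:    L    L    L    W    W    W
a=3:    W    W    W    L    L    L
a=4:    L    L    L    W    W    W
a=5:    W    W    W    L    L    L
a=6:    L    L    L    W    W    W
Cells with no legal move (terminal, hence L): (0,0), (0,1), (0,2).
The remaining L cells, each justified by listing all of its moves:
(1,3): L (options (0,3)(W), (1,0)(W) are all W)
(1,4): L (options (0,4)(W), (1,1)(W), (1,0)(W) are all W)
(1,5): L (options (0,5)(W), (1,2)(W), (1,1)(W), (1,0)(W) are all W)
(2,0): L (sole option (1,0)(W) is W)
(2,1): L (sole option (1,1)(W) is W)
(2,2): L (sole option (1,2)(W) is W)
(3,3): L (options (2,3)(W), (3,0)(W) are all W)
(3,4): L (options (2,4)(W), (3,1)(W), (3,0)(W) are all W)
(3,5): L (options (2,5)(W), (3,2)(W), (3,1)(W), (3,0)(W) are all W)
(4,0): L (sole option (3,0)(W) is W)
(4,1): L (sole option (3,1)(W) is W)
(4,2): L (sole option (3,2)(W) is W)
(5,3): L (options (4,3)(W), (0,3)(W), (5,0)(W) are all W)
(5,4): L (options (4,4)(W), (0,4)(W), (5,1)(W), (5,0)(W) are all W)
(5,5): L (options (4,5)(W), (0,5)(W), (5,2)(W), (5,1)(W), (5,0)(W) are all W)
(6,0): L (options (5,0)(W), (1,0)(W) are all W)
(6,1): L (options (5,1)(W), (1,1)(W) are all W)
(6,2): L (options (5,2)(W), (1,2)(W) are all W)
Every other cell has at least one move into one of the L cells above, so it is W.
(6,2): one of the L cells justified above, so L
(6,4): the move to (5,4) reaches an L cell, so W
(2,5): the move to (1,5) reaches an L cell, so W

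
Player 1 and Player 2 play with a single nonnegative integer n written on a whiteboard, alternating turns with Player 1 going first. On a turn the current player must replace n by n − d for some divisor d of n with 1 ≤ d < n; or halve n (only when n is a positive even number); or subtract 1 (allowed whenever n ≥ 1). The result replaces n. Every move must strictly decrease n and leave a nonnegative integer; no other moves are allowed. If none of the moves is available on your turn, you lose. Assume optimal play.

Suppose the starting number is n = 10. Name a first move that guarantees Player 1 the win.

Move to 5.

Positions with no move are L. A position that does have a move is losing for the player to move precisely when every available move leads to a winning position for the opponent. Fill in the labels:
n=0: no move → L
n=1: →0(L), so W
n=2: →1(W) only, which is W, so L
n=3: →2(L), so W
n=4: →2(L), so W
n=5: →4(W) only, which is W, so L
n=6: →5(L), so W
n=7: →6(W) only, which is W, so L
n=8: →7(L), so W
n=9: →6(W), 8(W) — all W, so L
n=10: →5(L), so W
From 10, the L positions reachable in one move are: 5, 9. Any move reaching one of these is winning.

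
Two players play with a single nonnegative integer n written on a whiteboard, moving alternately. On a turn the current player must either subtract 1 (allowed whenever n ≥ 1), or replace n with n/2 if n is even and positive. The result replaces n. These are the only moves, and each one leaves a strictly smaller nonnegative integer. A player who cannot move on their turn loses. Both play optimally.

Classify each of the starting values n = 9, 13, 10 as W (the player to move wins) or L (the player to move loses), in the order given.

9: L, 13: L, 10: W

Compute win/loss labels from the base case upward. A position with no move is L. Any other position is W if it can reach an L in one move, else L.
n=0: no move → L
n=1: W (go to 0, an L position)
n=2: L (sole option 1(W) is W)
n=3: W (go to 2, an L position)
n=4: W (go to 2, an L position)
n=5: L (sole option 4(W) is W)
n=6: W (go to 5, an L position)
n=7: L (sole option 6(W) is W)
n=8: W (go to 7, an L position)
n=9: L (sole option 8(W) is W)
n=10: W (go to 5, an L position)
n=11: L (sole option 10(W) is W)
n=12: W (go to 11, an L position)
n=13: L (sole option 12(W) is W)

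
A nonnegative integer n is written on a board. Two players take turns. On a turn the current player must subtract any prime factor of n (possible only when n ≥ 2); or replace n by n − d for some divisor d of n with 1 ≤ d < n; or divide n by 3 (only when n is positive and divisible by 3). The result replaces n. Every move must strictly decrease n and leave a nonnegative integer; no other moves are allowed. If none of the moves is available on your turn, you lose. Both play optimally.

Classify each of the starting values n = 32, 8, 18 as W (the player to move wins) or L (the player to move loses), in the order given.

Label each position W (a win for the player to move) or L (a loss). A position with no legal move is L; any other position is W exactly when some move reaches an L, and L when every move reaches a W.
n=0: no move → L
n=1: no move → L
n=2: reaches L-position 0 → W
n=3: reaches L-position 0 → W
n=4: only reaches 2(W), 3(W), all W → L
n=5: reaches L-position 0 → W
n=6: reaches L-position 4 → W
n=7: reaches L-position 0 → W
n=8: reaches L-position 4 → W
n=9: only reaches 3(W), 6(W), 8(W), all W → L
n=10: reaches L-position 9 → W
n=11: reaches L-position 0 → W
n=12: reaches L-position 4 → W
n=13: reaches L-position 0 → W
n=14: only reaches 7(W), 12(W), 13(W), all W → L
n=15: reaches L-position 14 → W
n=16: reaches L-position 14 → W
n=17: reaches L-position 0 → W
n=18: reaches L-position 9 → W
n=19: reaches L-position 0 → W
n=20: only reaches 10(W), 15(W), 16(W), 18(W), 19(W), all W → L
n=21: reaches L-position 14 → W
n=22: reaches L-position 20 → W
n=23: reaches L-position 0 → W
n=24: reaches L-position 20 → W
n=25: reaches L-position 20 → W
n=26: only reaches 13(W), 24(W), 25(W), all W → L
n=27: reaches L-position 9 → W
n=28: reaches L-position 14 → W
n=29: reaches L-position 0 → W
n=30: reaches L-position 20 → W
n=31: reaches L-position 0 → W
n=32: only reaches 16(W), 24(W), 28(W), 30(W), 31(W), all W → L

32: L, 8: W, 18: W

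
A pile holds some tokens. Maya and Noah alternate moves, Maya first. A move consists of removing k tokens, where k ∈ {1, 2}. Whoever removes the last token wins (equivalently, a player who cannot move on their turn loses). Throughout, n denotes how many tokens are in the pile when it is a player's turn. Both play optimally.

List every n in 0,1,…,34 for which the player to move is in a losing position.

0, 3, 6, 9, 12, 15, 18, 21, 24, 27, 30, 33

Use the standard recursion: the mover loses at a terminal position; elsewhere, the mover wins exactly when some move hands the opponent an L position.
n=0: no move → L
n=1: →0(L), so W
n=2: →0(L), so W
n=3: →2(W), 1(W) — all W, so L
n=4: →3(L), so W
n=5: →3(L), so W
n=6: →5(W), 4(W) — all W, so L
n=7: →6(L), so W
n=8: →6(L), so W
n=9: →8(W), 7(W) — all W, so L
n=10: →9(L), so W
n=11: →9(L), so W
n=12: →11(W), 10(W) — all W, so L
n=13: →12(L), so W
n=14: →12(L), so W
n=15: →14(W), 13(W) — all W, so L
n=16: →15(L), so W
n=17: →15(L), so W
n=18: →17(W), 16(W) — all W, so L
n=19: →18(L), so W
n=20: →18(L), so W
n=21: →20(W), 19(W) — all W, so L
n=22: →21(L), so W
n=23: →21(L), so W
n=24: →23(W), 22(W) — all W, so L
n=25: →24(L), so W
n=26: →24(L), so W
n=27: →26(W), 25(W) — all W, so L
n=28: →27(L), so W
n=29: →27(L), so W
n=30: →29(W), 28(W) — all W, so L
n=31: →30(L), so W
n=32: →30(L), so W
n=33: →32(W), 31(W) — all W, so L
n=34: →33(L), so W
The losing starting values of n are exactly the entries labelled L in this table (12 of them).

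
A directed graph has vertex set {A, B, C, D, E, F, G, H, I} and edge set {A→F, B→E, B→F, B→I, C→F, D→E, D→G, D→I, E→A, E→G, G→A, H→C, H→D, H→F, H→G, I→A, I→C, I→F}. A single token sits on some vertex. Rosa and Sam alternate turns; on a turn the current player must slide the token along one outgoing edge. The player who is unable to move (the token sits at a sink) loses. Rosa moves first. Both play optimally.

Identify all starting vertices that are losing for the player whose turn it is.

F, G

Use the standard recursion: the mover loses at a terminal position; elsewhere, the mover wins exactly when some move hands the opponent an L position.
Every edge goes from a vertex to one that appears earlier in the order F, A, C, G, I, E, D, B, H, so processing vertices in that order labels each vertex after all of its successors.
F: no outgoing edge → L
A: W (go to F, an L position)
C: W (go to F, an L position)
G: L (sole option A(W) is W)
I: W (go to F, an L position)
E: W (go to G, an L position)
D: W (go to G, an L position)
B: W (go to F, an L position)
H: W (go to G, an L position)
Reading off the rows marked L gives the requested list; there are 2 such vertices.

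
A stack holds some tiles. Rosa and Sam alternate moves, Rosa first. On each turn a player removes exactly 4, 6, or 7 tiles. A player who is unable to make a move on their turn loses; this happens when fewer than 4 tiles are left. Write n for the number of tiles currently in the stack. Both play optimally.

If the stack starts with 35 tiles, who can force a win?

Build the W/L table. Terminal = L. A non-terminal position is W if it has a move to some L; otherwise it is L.
n=0: no move → L
n=1: no move → L
n=2: no move → L
n=3: no move → L
n=4: →0(L), so W
n=5: →1(L), so W
n=6: →2(L), so W
n=7: →3(L), so W
n=8: →2(L), so W
n=9: →3(L), so W
n=10: →3(L), so W
n=11: →7(W), 5(W), 4(W) — all W, so L
n=12: →8(W), 6(W), 5(W) — all W, so L
n=13: →9(W), 7(W), 6(W) — all W, so L
n=14: →10(W), 8(W), 7(W) — all W, so L
n=15: →11(L), so W
n=16: →12(L), so W
n=17: →13(L), so W
n=18: →14(L), so W
n=19: →13(L), so W
n=20: →14(L), so W
n=21: →14(L), so W
n=22: →18(W), 16(W), 15(W) — all W, so L
n=23: →19(W), 17(W), 16(W) — all W, so L
n=24: →20(W), 18(W), 17(W) — all W, so L
n=25: →21(W), 19(W), 18(W) — all W, so L
n=26: →22(L), so W
n=27: →23(L), so W
n=28: →24(L), so W
n=29: →25(L), so W
n=30: →24(L), so W
n=31: →25(L), so W
n=32: →25(L), so W
n=33: →29(W), 27(W), 26(W) — all W, so L
n=34: →30(W), 28(W), 27(W) — all W, so L
n=35: →31(W), 29(W), 28(W) — all W, so L
Every move from 35 reaches a W position, so the mover loses.

Sam wins.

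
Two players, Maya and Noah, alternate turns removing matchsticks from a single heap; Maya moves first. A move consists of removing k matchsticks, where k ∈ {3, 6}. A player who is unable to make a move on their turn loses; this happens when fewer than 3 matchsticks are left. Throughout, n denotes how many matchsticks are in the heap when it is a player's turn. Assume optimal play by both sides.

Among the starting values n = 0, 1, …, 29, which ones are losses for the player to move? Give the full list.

Work bottom-up. With no move the player to move loses. Otherwise the position is W if at least one move leads to an L position for the opponent, and L if every move leads to a W.
n=0: no move → L
n=1: no move → L
n=2: no move → L
n=3: W (go to 0, an L position)
n=4: W (go to 1, an L position)
n=5: W (go to 2, an L position)
n=6: W (go to 0, an L position)
n=7: W (go to 1, an L position)
n=8: W (go to 2, an L position)
n=9: L (options 6(W), 3(W) are all W)
n=10: L (options 7(W), 4(W) are all W)
n=11: L (options 8(W), 5(W) are all W)
n=12: W (go to 9, an L position)
n=13: W (go to 10, an L position)
n=14: W (go to 11, an L position)
n=15: W (go to 9, an L position)
n=16: W (go to 10, an L position)
n=17: W (go to 11, an L position)
n=18: L (options 15(W), 12(W) are all W)
n=19: L (options 16(W), 13(W) are all W)
n=20: L (options 17(W), 14(W) are all W)
n=21: W (go to 18, an L position)
n=22: W (go to 19, an L position)
n=23: W (go to 20, an L position)
n=24: W (go to 18, an L position)
n=25: W (go to 19, an L position)
n=26: W (go to 20, an L position)
n=27: L (options 24(W), 21(W) are all W)
n=28: L (options 25(W), 22(W) are all W)
n=29: L (options 26(W), 23(W) are all W)
The losing starting values of n are exactly the entries labelled L in this table (12 of them).

0, 1, 2, 9, 10, 11, 18, 19, 20, 27, 28, 29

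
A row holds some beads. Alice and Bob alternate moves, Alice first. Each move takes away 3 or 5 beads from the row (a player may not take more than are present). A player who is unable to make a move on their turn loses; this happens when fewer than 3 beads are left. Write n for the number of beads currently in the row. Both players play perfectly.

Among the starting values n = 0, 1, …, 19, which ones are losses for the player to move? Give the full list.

Use the standard recursion: the mover loses at a terminal position; elsewhere, the mover wins exactly when some move hands the opponent an L position.
n=0: no move → L
n=1: no move → L
n=2: no move → L
n=3: reaches L-position 0 → W
n=4: reaches L-position 1 → W
n=5: reaches L-position 2 → W
n=6: reaches L-position 1 → W
n=7: reaches L-position 2 → W
n=8: only reaches 5(W), 3(W), all W → L
n=9: only reaches 6(W), 4(W), all W → L
n=10: only reaches 7(W), 5(W), all W → L
n=11: reaches L-position 8 → W
n=12: reaches L-position 9 → W
n=13: reaches L-position 10 → W
n=14: reaches L-position 9 → W
n=15: reaches L-position 10 → W
n=16: only reaches 13(W), 11(W), all W → L
n=17: only reaches 14(W), 12(W), all W → L
n=18: only reaches 15(W), 13(W), all W → L
n=19: reaches L-position 16 → W
Reading off the rows marked L gives the requested list; there are 9 such values of n.

0, 1, 2, 8, 9, 10, 16, 17, 18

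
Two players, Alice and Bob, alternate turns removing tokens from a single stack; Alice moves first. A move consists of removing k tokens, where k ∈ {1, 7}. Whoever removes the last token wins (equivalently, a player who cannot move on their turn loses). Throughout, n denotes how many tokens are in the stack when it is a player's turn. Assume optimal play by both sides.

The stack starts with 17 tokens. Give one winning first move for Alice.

Use the standard recursion: the mover loses at a terminal position; elsewhere, the mover wins exactly when some move hands the opponent an L position.
n=0: no move → L
n=1: →0(L), so W
n=2: →1(W) only, which is W, so L
n=3: →2(L), so W
n=4: →3(W) only, which is W, so L
n=5: →4(L), so W
n=6: →5(W) only, which is W, so L
n=7: →6(L), so W
n=8: →7(W), 1(W) — all W, so L
n=9: →8(L), so W
n=10: →9(W), 3(W) — all W, so L
n=11: →10(L), so W
n=12: →11(W), 5(W) — all W, so L
n=13: →12(L), so W
n=14: →13(W), 7(W) — all W, so L
n=15: →14(L), so W
n=16: →15(W), 9(W) — all W, so L
n=17: →16(L), so W
From 17, the L positions reachable in one move are: 16, 10. Any move reaching one of these is winning.

Remove 1, leaving 16.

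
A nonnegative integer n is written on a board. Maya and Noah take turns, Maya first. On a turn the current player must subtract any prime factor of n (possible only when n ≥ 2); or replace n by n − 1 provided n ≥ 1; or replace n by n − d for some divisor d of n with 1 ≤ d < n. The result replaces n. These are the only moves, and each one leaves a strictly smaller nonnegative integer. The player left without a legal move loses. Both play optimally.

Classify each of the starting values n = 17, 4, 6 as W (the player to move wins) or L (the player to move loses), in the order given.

Label each position W (a win for the player to move) or L (a loss). A position with no legal move is L; any other position is W exactly when some move reaches an L, and L when every move reaches a W.
n=0: no move → L
n=1: →0(L), so W
n=2: →0(L), so W
n=3: →0(L), so W
n=4: →2(W), 3(W) — all W, so L
n=5: →0(L), so W
n=6: →4(L), so W
n=7: →0(L), so W
n=8: →4(L), so W
n=9: →6(W), 8(W) — all W, so L
n=10: →9(L), so W
n=11: →0(L), so W
n=12: →9(L), so W
n=13: →0(L), so W
n=14: →7(W), 12(W), 13(W) — all W, so L
n=15: →14(L), so W
n=16: →14(L), so W
n=17: →0(L), so W

17: W, 4: L, 6: W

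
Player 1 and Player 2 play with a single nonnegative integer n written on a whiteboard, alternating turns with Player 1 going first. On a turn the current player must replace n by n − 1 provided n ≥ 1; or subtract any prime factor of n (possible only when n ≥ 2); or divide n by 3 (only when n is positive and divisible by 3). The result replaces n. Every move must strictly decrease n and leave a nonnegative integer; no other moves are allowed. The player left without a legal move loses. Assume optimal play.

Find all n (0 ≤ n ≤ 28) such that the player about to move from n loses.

0, 4, 8, 14, 18, 22, 25, 27

Compute win/loss labels from the base case upward. A position with no move is L. Any other position is W if it can reach an L in one move, else L.
n=0: no move → L
n=1: →0(L), so W
n=2: →0(L), so W
n=3: →0(L), so W
n=4: →2(W), 3(W) — all W, so L
n=5: →0(L), so W
n=6: →4(L), so W
n=7: →0(L), so W
n=8: →6(W), 7(W) — all W, so L
n=9: →8(L), so W
n=10: →8(L), so W
n=11: →0(L), so W
n=12: →4(L), so W
n=13: →0(L), so W
n=14: →7(W), 12(W), 13(W) — all W, so L
n=15: →14(L), so W
n=16: →14(L), so W
n=17: →0(L), so W
n=18: →6(W), 15(W), 16(W), 17(W) — all W, so L
n=19: →0(L), so W
n=20: →18(L), so W
n=21: →14(L), so W
n=22: →11(W), 20(W), 21(W) — all W, so L
n=23: →0(L), so W
n=24: →8(L), so W
n=25: →20(W), 24(W) — all W, so L
n=26: →25(L), so W
n=27: →9(W), 24(W), 26(W) — all W, so L
n=28: →27(L), so W
Reading off the rows marked L gives the requested list; there are 8 such values of n.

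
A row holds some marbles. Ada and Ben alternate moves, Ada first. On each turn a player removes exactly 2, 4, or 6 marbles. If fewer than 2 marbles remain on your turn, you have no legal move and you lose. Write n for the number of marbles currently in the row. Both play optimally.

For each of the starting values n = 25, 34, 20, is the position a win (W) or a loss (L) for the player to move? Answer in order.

Build the W/L table. Terminal = L. A non-terminal position is W if it has a move to some L; otherwise it is L.
n=0: no move → L
n=1: no move → L
n=2: can move to 0, which is L ⇒ W
n=3: can move to 1, which is L ⇒ W
n=4: can move to 0, which is L ⇒ W
n=5: can move to 1, which is L ⇒ W
n=6: can move to 0, which is L ⇒ W
n=7: can move to 1, which is L ⇒ W
n=8: moves to 6(W), 4(W), 2(W); every one is W ⇒ L
n=9: moves to 7(W), 5(W), 3(W); every one is W ⇒ L
n=10: can move to 8, which is L ⇒ W
n=11: can move to 9, which is L ⇒ W
n=12: can move to 8, which is L ⇒ W
n=13: can move to 9, which is L ⇒ W
n=14: can move to 8, which is L ⇒ W
n=15: can move to 9, which is L ⇒ W
n=16: moves to 14(W), 12(W), 10(W); every one is W ⇒ L
n=17: moves to 15(W), 13(W), 11(W); every one is W ⇒ L
n=18: can move to 16, which is L ⇒ W
n=19: can move to 17, which is L ⇒ W
n=20: can move to 16, which is L ⇒ W
n=21: can move to 17, which is L ⇒ W
n=22: can move to 16, which is L ⇒ W
n=23: can move to 17, which is L ⇒ W
n=24: moves to 22(W), 20(W), 18(W); every one is W ⇒ L
n=25: moves to 23(W), 21(W), 19(W); every one is W ⇒ L
n=26: can move to 24, which is L ⇒ W
n=27: can move to 25, which is L ⇒ W
n=28: can move to 24, which is L ⇒ W
n=29: can move to 25, which is L ⇒ W
n=30: can move to 24, which is L ⇒ W
n=31: can move to 25, which is L ⇒ W
n=32: moves to 30(W), 28(W), 26(W); every one is W ⇒ L
n=33: moves to 31(W), 29(W), 27(W); every one is W ⇒ L
n=34: can move to 32, which is L ⇒ W

25: L, 34: W, 20: W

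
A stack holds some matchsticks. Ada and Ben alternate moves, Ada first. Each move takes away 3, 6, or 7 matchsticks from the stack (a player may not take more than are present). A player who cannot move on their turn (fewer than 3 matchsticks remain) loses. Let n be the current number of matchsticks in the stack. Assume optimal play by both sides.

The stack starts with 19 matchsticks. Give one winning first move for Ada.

Remove 7, leaving 12.

Compute win/loss labels from the base case upward. A position with no move is L. Any other position is W if it can reach an L in one move, else L.
n=0: no move → L
n=1: no move → L
n=2: no move → L
n=3: →0(L), so W
n=4: →1(L), so W
n=5: →2(L), so W
n=6: →0(L), so W
n=7: →1(L), so W
n=8: →2(L), so W
n=9: →2(L), so W
n=10: →7(W), 4(W), 3(W) — all W, so L
n=11: →8(W), 5(W), 4(W) — all W, so L
n=12: →9(W), 6(W), 5(W) — all W, so L
n=13: →10(L), so W
n=14: →11(L), so W
n=15: →12(L), so W
n=16: →10(L), so W
n=17: →11(L), so W
n=18: →12(L), so W
n=19: →12(L), so W
From 19, the L positions reachable in one move are: 12.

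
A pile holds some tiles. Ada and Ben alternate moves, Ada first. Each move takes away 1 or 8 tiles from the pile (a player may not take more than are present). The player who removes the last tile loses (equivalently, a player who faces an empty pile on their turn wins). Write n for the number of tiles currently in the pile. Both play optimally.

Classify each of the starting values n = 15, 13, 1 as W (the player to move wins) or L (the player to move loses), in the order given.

Positions with no move are W. A position that does have a move is losing for the player to move precisely when every available move leads to a winning position for the opponent. Fill in the labels:
n=0: no move; the opponent has just taken the last tile and therefore loses → W
n=1: →0(W) only, which is W, so L
n=2: →1(L), so W
n=3: →2(W) only, which is W, so L
n=4: →3(L), so W
n=5: →4(W) only, which is W, so L
n=6: →5(L), so W
n=7: →6(W) only, which is W, so L
n=8: →7(L), so W
n=9: →1(L), so W
n=10: →9(W), 2(W) — all W, so L
n=11: →10(L), so W
n=12: →11(W), 4(W) — all W, so L
n=13: →12(L), so W
n=14: →13(W), 6(W) — all W, so L
n=15: →14(L), so W

15: W, 13: W, 1: L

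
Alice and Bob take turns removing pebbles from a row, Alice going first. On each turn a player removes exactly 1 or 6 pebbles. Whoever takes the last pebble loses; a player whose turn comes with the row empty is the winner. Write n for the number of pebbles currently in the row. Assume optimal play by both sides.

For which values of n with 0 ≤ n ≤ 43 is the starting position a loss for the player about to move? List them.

1, 3, 5, 8, 10, 12, 15, 17, 19, 22, 24, 26, 29, 31, 33, 36, 38, 40, 43

Use the standard recursion: the mover wins at a terminal position; elsewhere, the mover wins exactly when some move hands the opponent an L position.
n=0: no move; the opponent has just taken the last pebble and therefore loses → W
n=1: L (sole option 0(W) is W)
n=2: W (go to 1, an L position)
n=3: L (sole option 2(W) is W)
n=4: W (go to 3, an L position)
n=5: L (sole option 4(W) is W)
n=6: W (go to 5, an L position)
n=7: W (go to 1, an L position)
n=8: L (options 7(W), 2(W) are all W)
n=9: W (go to 8, an L position)
n=10: L (options 9(W), 4(W) are all W)
n=11: W (go to 10, an L position)
n=12: L (options 11(W), 6(W) are all W)
n=13: W (go to 12, an L position)
n=14: W (go to 8, an L position)
n=15: L (options 14(W), 9(W) are all W)
n=16: W (go to 15, an L position)
n=17: L (options 16(W), 11(W) are all W)
n=18: W (go to 17, an L position)
n=19: L (options 18(W), 13(W) are all W)
n=20: W (go to 19, an L position)
n=21: W (go to 15, an L position)
n=22: L (options 21(W), 16(W) are all W)
n=23: W (go to 22, an L position)
n=24: L (options 23(W), 18(W) are all W)
n=25: W (go to 24, an L position)
n=26: L (options 25(W), 20(W) are all W)
n=27: W (go to 26, an L position)
n=28: W (go to 22, an L position)
n=29: L (options 28(W), 23(W) are all W)
n=30: W (go to 29, an L position)
n=31: L (options 30(W), 25(W) are all W)
n=32: W (go to 31, an L position)
n=33: L (options 32(W), 27(W) are all W)
n=34: W (go to 33, an L position)
n=35: W (go to 29, an L position)
n=36: L (options 35(W), 30(W) are all W)
n=37: W (go to 36, an L position)
n=38: L (options 37(W), 32(W) are all W)
n=39: W (go to 38, an L position)
n=40: L (options 39(W), 34(W) are all W)
n=41: W (go to 40, an L position)
n=42: W (go to 36, an L position)
n=43: L (options 42(W), 37(W) are all W)
Reading off the rows marked L gives the requested list; there are 19 such values of n.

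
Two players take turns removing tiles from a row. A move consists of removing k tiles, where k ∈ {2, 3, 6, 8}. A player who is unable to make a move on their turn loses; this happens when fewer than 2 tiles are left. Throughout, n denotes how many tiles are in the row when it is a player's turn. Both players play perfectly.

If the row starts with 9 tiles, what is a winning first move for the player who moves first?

Build the W/L table. Terminal = L. A non-terminal position is W if it has a move to some L; otherwise it is L.
n=0: no move → L
n=1: no move → L
n=2: →0(L), so W
n=3: →1(L), so W
n=4: →1(L), so W
n=5: →3(W), 2(W) — all W, so L
n=6: →0(L), so W
n=7: →5(L), so W
n=8: →5(L), so W
n=9: →1(L), so W
From 9, the L positions reachable in one move are: 1.

Remove 8, leaving 1.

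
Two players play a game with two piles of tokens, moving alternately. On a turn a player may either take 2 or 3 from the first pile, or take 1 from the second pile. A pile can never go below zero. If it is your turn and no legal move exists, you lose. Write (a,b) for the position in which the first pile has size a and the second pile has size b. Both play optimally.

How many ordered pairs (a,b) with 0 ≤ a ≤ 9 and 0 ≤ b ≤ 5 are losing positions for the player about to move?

24

Use the standard recursion: the mover loses at a terminal position; elsewhere, the mover wins exactly when some move hands the opponent an L position.
Every move lowers a or b (never raises either), so fill the grid row by row in increasing a, and left to right within a row: each cell's successors are then already labelled.
      b=0  b=1  b=2  b=3  b=4  b=5
a=0:    L    W    L    W    L    W
a=1:    L    W    L    W    L    W
a=2:    W    L    W    L    W    L
a=3:    W    L    W    L    W    L
a=4:    W    W    W    W    W    W
a=5:    L    W    L    W    L    W
a=6:    L    W    L    W    L    W
a=7:    W    L    W    L    W    L
a=8:    W    L    W    L    W    L
a=9:    W    W    W    W    W    W
Cells with no legal move (terminal, hence L): (0,0), (1,0).
The remaining L cells, each justified by listing all of its moves:
(0,2): only reaches (0,1)(W), which is W → L
(0,4): only reaches (0,3)(W), which is W → L
(1,2): only reaches (1,1)(W), which is W → L
(1,4): only reaches (1,3)(W), which is W → L
(2,1): only reaches (0,1)(W), (2,0)(W), all W → L
(2,3): only reaches (0,3)(W), (2,2)(W), all W → L
(2,5): only reaches (0,5)(W), (2,4)(W), all W → L
(3,1): only reaches (1,1)(W), (0,1)(W), (3,0)(W), all W → L
(3,3): only reaches (1,3)(W), (0,3)(W), (3,2)(W), all W → L
(3,5): only reaches (1,5)(W), (0,5)(W), (3,4)(W), all W → L
(5,0): only reaches (3,0)(W), (2,0)(W), all W → L
(5,2): only reaches (3,2)(W), (2,2)(W), (5,1)(W), all W → L
(5,4): only reaches (3,4)(W), (2,4)(W), (5,3)(W), all W → L
(6,0): only reaches (4,0)(W), (3,0)(W), all W → L
(6,2): only reaches (4,2)(W), (3,2)(W), (6,1)(W), all W → L
(6,4): only reaches (4,4)(W), (3,4)(W), (6,3)(W), all W → L
(7,1): only reaches (5,1)(W), (4,1)(W), (7,0)(W), all W → L
(7,3): only reaches (5,3)(W), (4,3)(W), (7,2)(W), all W → L
(7,5): only reaches (5,5)(W), (4,5)(W), (7,4)(W), all W → L
(8,1): only reaches (6,1)(W), (5,1)(W), (8,0)(W), all W → L
(8,3): only reaches (6,3)(W), (5,3)(W), (8,2)(W), all W → L
(8,5): only reaches (6,5)(W), (5,5)(W), (8,4)(W), all W → L
Every other cell has at least one move into one of the L cells above, so it is W.
L cells per row: a=0: 3, a=1: 3, a=2: 3, a=3: 3, a=4: 0, a=5: 3, a=6: 3, a=7: 3, a=8: 3, a=9: 0; total 24.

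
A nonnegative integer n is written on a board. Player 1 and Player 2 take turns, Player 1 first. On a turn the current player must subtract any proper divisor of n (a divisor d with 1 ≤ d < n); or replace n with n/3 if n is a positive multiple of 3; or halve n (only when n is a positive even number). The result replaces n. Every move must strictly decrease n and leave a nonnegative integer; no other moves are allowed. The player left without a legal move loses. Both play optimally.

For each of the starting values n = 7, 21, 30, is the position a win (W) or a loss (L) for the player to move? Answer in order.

7: L, 21: W, 30: W

Positions with no move are L. A position that does have a move is losing for the player to move precisely when every available move leads to a winning position for the opponent. Fill in the labels:
n=0: no move → L
n=1: no move → L
n=2: W (go to 1, an L position)
n=3: W (go to 1, an L position)
n=4: L (options 2(W), 3(W) are all W)
n=5: W (go to 4, an L position)
n=6: W (go to 4, an L position)
n=7: L (sole option 6(W) is W)
n=8: W (go to 4, an L position)
n=9: L (options 3(W), 6(W), 8(W) are all W)
n=10: W (go to 9, an L position)
n=11: L (sole option 10(W) is W)
n=12: W (go to 4, an L position)
n=13: L (sole option 12(W) is W)
n=14: W (go to 7, an L position)
n=15: L (options 5(W), 10(W), 12(W), 14(W) are all W)
n=16: W (go to 15, an L position)
n=17: L (sole option 16(W) is W)
n=18: W (go to 9, an L position)
n=19: L (sole option 18(W) is W)
n=20: W (go to 15, an L position)
n=21: W (go to 7, an L position)
n=22: W (go to 11, an L position)
n=23: L (sole option 22(W) is W)
n=24: W (go to 23, an L position)
n=25: L (options 20(W), 24(W) are all W)
n=26: W (go to 13, an L position)
n=27: W (go to 9, an L position)
n=28: L (options 14(W), 21(W), 24(W), 26(W), 27(W) are all W)
n=29: W (go to 28, an L position)
n=30: W (go to 15, an L position)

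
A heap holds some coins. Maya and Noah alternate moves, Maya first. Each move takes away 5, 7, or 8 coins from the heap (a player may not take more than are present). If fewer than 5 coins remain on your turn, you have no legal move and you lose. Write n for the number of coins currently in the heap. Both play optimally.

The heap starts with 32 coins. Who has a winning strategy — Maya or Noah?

Compute win/loss labels from the base case upward. A position with no move is L. Any other position is W if it can reach an L in one move, else L.
n=0: no move → L
n=1: no move → L
n=2: no move → L
n=3: no move → L
n=4: no move → L
n=5: reaches L-position 0 → W
n=6: reaches L-position 1 → W
n=7: reaches L-position 2 → W
n=8: reaches L-position 3 → W
n=9: reaches L-position 4 → W
n=10: reaches L-position 3 → W
n=11: reaches L-position 4 → W
n=12: reaches L-position 4 → W
n=13: only reaches 8(W), 6(W), 5(W), all W → L
n=14: only reaches 9(W), 7(W), 6(W), all W → L
n=15: only reaches 10(W), 8(W), 7(W), all W → L
n=16: only reaches 11(W), 9(W), 8(W), all W → L
n=17: only reaches 12(W), 10(W), 9(W), all W → L
n=18: reaches L-position 13 → W
n=19: reaches L-position 14 → W
n=20: reaches L-position 15 → W
n=21: reaches L-position 16 → W
n=22: reaches L-position 17 → W
n=23: reaches L-position 16 → W
n=24: reaches L-position 17 → W
n=25: reaches L-position 17 → W
n=26: only reaches 21(W), 19(W), 18(W), all W → L
n=27: only reaches 22(W), 20(W), 19(W), all W → L
n=28: only reaches 23(W), 21(W), 20(W), all W → L
n=29: only reaches 24(W), 22(W), 21(W), all W → L
n=30: only reaches 25(W), 23(W), 22(W), all W → L
n=31: reaches L-position 26 → W
n=32: reaches L-position 27 → W
From 32 Maya can remove 5, leaving 27, reaching an L position.

Maya wins.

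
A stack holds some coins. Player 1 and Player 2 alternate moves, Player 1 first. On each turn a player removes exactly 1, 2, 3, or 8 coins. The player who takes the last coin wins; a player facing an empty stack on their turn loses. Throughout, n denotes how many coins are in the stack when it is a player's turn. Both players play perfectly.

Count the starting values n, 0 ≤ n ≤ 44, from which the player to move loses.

10

Classify positions by backward induction: terminal positions (no move available) are L. From any other position, the mover wins iff some move reaches an L.
n=0: no move → L
n=1: can move to 0, which is L ⇒ W
n=2: can move to 0, which is L ⇒ W
n=3: can move to 0, which is L ⇒ W
n=4: moves to 3(W), 2(W), 1(W); every one is W ⇒ L
n=5: can move to 4, which is L ⇒ W
n=6: can move to 4, which is L ⇒ W
n=7: can move to 4, which is L ⇒ W
n=8: can move to 0, which is L ⇒ W
n=9: moves to 8(W), 7(W), 6(W), 1(W); every one is W ⇒ L
n=10: can move to 9, which is L ⇒ W
n=11: can move to 9, which is L ⇒ W
n=12: can move to 9, which is L ⇒ W
n=13: moves to 12(W), 11(W), 10(W), 5(W); every one is W ⇒ L
n=14: can move to 13, which is L ⇒ W
n=15: can move to 13, which is L ⇒ W
n=16: can move to 13, which is L ⇒ W
n=17: can move to 9, which is L ⇒ W
n=18: moves to 17(W), 16(W), 15(W), 10(W); every one is W ⇒ L
n=19: can move to 18, which is L ⇒ W
n=20: can move to 18, which is L ⇒ W
n=21: can move to 18, which is L ⇒ W
n=22: moves to 21(W), 20(W), 19(W), 14(W); every one is W ⇒ L
n=23: can move to 22, which is L ⇒ W
n=24: can move to 22, which is L ⇒ W
n=25: can move to 22, which is L ⇒ W
n=26: can move to 18, which is L ⇒ W
n=27: moves to 26(W), 25(W), 24(W), 19(W); every one is W ⇒ L
n=28: can move to 27, which is L ⇒ W
n=29: can move to 27, which is L ⇒ W
n=30: can move to 27, which is L ⇒ W
n=31: moves to 30(W), 29(W), 28(W), 23(W); every one is W ⇒ L
n=32: can move to 31, which is L ⇒ W
n=33: can move to 31, which is L ⇒ W
n=34: can move to 31, which is L ⇒ W
n=35: can move to 27, which is L ⇒ W
n=36: moves to 35(W), 34(W), 33(W), 28(W); every one is W ⇒ L
n=37: can move to 36, which is L ⇒ W
n=38: can move to 36, which is L ⇒ W
n=39: can move to 36, which is L ⇒ W
n=40: moves to 39(W), 38(W), 37(W), 32(W); every one is W ⇒ L
n=41: can move to 40, which is L ⇒ W
n=42: can move to 40, which is L ⇒ W
n=43: can move to 40, which is L ⇒ W
n=44: can move to 36, which is L ⇒ W
L entries with 0 ≤ n ≤ 44: n = 0, 4, 9, 13, 18, 22, 27, 31, 36, 40; that makes 10.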